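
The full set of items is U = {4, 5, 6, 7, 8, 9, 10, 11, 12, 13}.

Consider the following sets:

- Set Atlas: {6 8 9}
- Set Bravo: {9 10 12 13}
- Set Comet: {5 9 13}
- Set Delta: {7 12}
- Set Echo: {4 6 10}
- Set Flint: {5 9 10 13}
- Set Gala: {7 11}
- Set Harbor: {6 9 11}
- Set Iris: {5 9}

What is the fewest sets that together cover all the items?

5

Atlas, Comet, Delta, Echo, and Harbor cover everything between them: the union {4, 5, 6, 7, 8, 9, 10, 11, 12, 13} is all of U.
No 4 of the 9 sets cover everything (all 126 combinations miss at least one item), so 5 is optimal.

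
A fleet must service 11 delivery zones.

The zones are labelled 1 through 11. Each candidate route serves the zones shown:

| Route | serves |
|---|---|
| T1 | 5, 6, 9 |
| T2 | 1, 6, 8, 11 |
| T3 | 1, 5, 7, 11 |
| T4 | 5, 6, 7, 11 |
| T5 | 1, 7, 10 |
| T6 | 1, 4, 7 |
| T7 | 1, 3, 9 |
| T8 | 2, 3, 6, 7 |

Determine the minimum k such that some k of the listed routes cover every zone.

T1 and T2 and T5 and T6 and T8 together: T1 ∪ T2 ∪ T5 ∪ T6 ∪ T8 = {1, 2, 3, 4, 5, 6, 7, 8, 9, 10, 11} — every zone is covered.
No 4 of the 8 routes cover everything (all 70 combinations miss at least one zone), so 5 is optimal.

5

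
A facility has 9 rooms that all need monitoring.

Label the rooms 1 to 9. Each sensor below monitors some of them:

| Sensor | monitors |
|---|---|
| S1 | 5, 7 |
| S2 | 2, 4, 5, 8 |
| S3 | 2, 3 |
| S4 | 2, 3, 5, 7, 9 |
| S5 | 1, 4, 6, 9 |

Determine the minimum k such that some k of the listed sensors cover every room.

Take {S2, S4, S5}. Their union is {1, 2, 3, 4, 5, 6, 7, 8, 9}, which is all 9 rooms.
Only S5 contains 1, so S5 is forced; the remaining 5 rooms need at least 2 more sensors (each remaining sensor adds at most 4) — so at least 3 sensors are needed, and 3 is optimal.

3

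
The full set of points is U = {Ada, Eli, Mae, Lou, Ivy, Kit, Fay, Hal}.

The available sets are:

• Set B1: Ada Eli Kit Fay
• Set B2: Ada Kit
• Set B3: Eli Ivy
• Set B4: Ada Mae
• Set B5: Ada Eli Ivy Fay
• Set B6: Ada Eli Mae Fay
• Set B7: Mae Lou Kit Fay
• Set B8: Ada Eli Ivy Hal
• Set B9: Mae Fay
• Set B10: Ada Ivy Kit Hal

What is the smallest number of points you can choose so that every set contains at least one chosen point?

3

Take H = {Ada, Eli, Fay}. Each listed set contains at least one of these, so H is a hitting set of size 3.
The sets B2, B3, B9 are pairwise disjoint, so any hitting set needs a separate point for each — at least 3. Hence 3 is optimal.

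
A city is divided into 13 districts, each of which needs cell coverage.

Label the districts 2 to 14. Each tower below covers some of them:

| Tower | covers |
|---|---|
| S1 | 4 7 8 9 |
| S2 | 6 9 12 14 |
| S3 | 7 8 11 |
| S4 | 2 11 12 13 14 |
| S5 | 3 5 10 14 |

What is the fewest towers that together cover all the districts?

S1 and S2 and S4 and S5 together: S1 ∪ S2 ∪ S4 ∪ S5 = {2, 3, 4, 5, 6, 7, 8, 9, 10, 11, 12, 13, 14} — every district is covered.
Only S5 contains 3, so S5 is forced; the remaining 9 districts need at least 3 more towers (each remaining tower adds at most 4) — so at least 4 towers are needed, and 4 is optimal.

4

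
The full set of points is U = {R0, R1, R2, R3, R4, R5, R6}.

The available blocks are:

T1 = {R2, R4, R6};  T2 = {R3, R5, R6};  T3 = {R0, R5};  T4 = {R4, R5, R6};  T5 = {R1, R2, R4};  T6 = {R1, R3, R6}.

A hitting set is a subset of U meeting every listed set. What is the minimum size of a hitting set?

Take H = {R3, R4, R5}. Each listed block contains at least one of these, so H is a hitting set of size 3.
No choice of 2 points meets every block, so 3 is the minimum.

3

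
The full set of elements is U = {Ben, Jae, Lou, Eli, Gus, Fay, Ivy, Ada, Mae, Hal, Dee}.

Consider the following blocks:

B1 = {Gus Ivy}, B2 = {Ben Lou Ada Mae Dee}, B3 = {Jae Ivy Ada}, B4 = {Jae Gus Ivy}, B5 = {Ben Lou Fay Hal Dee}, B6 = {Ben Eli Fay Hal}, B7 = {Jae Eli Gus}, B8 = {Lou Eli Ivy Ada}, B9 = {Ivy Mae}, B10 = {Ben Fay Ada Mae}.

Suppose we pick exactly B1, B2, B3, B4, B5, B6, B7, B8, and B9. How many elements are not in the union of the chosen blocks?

0

Union of B1, B2, B3, B4, B5, B6, B7, B8, B9 = {Ben, Jae, Lou, Eli, Gus, Fay, Ivy, Ada, Mae, Hal, Dee} — that's every element, so 0 are uncovered.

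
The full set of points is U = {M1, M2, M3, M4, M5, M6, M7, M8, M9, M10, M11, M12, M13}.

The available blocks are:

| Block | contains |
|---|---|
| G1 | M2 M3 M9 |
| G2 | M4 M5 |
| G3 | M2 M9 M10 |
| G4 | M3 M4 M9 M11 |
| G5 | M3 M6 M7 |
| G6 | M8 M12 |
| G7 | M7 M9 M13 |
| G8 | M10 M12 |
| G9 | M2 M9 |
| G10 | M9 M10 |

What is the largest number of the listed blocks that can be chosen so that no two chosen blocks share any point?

4

G2, G3, G5, G6 are pairwise disjoint (G2={M4,M5}; G3={M2,M9,M10}; G5={M3,M6,M7}; G6={M8,M12}).
Every remaining block overlaps one of these, and no 5 of the listed blocks are pairwise disjoint, so 4 is the maximum.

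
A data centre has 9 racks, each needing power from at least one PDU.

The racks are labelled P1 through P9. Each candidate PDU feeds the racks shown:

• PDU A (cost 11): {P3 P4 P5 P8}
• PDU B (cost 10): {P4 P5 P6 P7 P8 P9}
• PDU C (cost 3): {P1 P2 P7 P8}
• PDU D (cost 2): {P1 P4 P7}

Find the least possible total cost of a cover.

A, B, C together cover every rack (A ∪ B ∪ C = {P1, P2, P3, P4, P5, P6, P7, P8, P9}); total cost 11 + 10 + 3 = 24.
The greedy pick D, C, B, A costs 26; no covering selection beats 24.

24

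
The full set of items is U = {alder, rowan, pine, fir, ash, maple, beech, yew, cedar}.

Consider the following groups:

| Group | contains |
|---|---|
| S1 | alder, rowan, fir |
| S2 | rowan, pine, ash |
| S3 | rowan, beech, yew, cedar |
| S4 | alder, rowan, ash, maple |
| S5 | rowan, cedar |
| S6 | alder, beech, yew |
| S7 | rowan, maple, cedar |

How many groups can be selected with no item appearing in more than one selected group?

2

S5, S6 are pairwise disjoint (S5={rowan,cedar}; S6={alder,beech,yew}).
Every remaining group overlaps one of these, and no 3 of the listed groups are pairwise disjoint, so 2 is the maximum.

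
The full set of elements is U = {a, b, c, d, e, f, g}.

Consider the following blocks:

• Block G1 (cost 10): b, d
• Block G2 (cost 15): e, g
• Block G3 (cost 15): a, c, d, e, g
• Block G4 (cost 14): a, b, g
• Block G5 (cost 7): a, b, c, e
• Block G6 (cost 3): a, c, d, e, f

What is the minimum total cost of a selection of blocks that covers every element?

G4, G6 together cover every element (G4 ∪ G6 = {a, b, c, d, e, f, g}); total cost 14 + 3 = 17.
No covering selection has total cost below 17.

17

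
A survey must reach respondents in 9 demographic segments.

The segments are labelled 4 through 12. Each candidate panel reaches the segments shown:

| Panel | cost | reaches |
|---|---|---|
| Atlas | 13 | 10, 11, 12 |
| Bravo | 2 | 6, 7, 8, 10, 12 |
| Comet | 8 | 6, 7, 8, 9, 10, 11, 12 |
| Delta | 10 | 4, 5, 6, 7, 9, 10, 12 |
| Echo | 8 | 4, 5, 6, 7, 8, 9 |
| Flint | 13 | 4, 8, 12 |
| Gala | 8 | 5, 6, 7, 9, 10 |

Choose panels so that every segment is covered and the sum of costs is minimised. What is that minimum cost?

Comet, Echo together cover every segment (Comet ∪ Echo = {4, 5, 6, 7, 8, 9, 10, 11, 12}); total cost 8 + 8 = 16.
The greedy pick Bravo, Echo, Comet costs 18; no covering selection beats 16.

16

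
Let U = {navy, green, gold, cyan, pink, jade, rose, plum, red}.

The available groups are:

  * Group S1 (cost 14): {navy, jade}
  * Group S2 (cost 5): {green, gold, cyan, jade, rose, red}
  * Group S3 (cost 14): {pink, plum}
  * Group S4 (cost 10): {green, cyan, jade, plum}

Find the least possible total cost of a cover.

33

S1, S2, S3 together cover every element (S1 ∪ S2 ∪ S3 = {navy, green, gold, cyan, pink, jade, rose, plum, red}); total cost 14 + 5 + 14 = 33.
No covering selection has total cost below 33.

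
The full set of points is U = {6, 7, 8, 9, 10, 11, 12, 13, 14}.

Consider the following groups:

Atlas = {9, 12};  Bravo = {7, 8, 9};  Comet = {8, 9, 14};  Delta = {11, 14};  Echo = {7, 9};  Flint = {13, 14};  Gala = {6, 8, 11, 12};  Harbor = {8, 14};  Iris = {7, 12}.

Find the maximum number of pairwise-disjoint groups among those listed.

Echo, Flint, Gala are pairwise disjoint (Echo={7,9}; Flint={13,14}; Gala={6,8,11,12}).
Every remaining group overlaps one of these, and no 4 of the listed groups are pairwise disjoint, so 3 is the maximum.

3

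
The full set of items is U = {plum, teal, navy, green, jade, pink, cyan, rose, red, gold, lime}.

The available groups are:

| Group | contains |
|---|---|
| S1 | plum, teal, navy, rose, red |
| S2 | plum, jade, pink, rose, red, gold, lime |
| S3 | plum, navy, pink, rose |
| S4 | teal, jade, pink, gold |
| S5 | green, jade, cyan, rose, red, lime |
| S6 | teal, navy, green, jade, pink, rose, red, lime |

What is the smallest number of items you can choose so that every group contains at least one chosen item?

2

The 2 items {jade, rose} hit every group.
No single item lies in every group, so at least 2 are needed and 2 is optimal.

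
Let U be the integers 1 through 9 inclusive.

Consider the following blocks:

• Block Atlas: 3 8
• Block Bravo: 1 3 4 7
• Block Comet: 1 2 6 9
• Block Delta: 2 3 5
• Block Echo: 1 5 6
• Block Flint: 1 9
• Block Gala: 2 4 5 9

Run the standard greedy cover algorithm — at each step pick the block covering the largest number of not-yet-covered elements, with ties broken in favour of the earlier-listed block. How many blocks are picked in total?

4

Greedy: pick Bravo (covers 4 new) → pick Comet (covers 3 new) → pick Atlas (covers 1 new) → pick Delta (covers 1 new). Total picks: 4.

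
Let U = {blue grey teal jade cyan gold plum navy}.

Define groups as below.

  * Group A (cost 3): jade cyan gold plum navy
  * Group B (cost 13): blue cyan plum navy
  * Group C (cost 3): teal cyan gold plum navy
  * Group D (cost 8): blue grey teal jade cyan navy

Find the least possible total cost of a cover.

A, D together cover every point (A ∪ D = {blue, grey, teal, jade, cyan, gold, plum, navy}); total cost 3 + 8 = 11.
No covering selection has total cost below 11.

11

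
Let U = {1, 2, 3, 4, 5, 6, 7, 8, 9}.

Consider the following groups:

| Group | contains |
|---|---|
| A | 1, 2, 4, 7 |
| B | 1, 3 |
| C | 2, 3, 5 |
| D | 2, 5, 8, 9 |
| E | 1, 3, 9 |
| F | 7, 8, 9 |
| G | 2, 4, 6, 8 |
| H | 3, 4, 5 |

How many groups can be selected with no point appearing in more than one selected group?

B, G are pairwise disjoint (B={1,3}; G={2,4,6,8}).
Every remaining group overlaps one of these, and no 3 of the listed groups are pairwise disjoint, so 2 is the maximum.

2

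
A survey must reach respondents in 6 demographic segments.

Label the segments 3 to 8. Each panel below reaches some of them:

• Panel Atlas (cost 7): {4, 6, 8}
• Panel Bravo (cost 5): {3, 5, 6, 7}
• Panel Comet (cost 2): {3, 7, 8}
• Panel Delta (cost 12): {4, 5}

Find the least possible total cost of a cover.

Atlas, Bravo together cover every segment (Atlas ∪ Bravo = {3, 4, 5, 6, 7, 8}); total cost 7 + 5 = 12.
The greedy pick Comet, Bravo, Atlas costs 14; no covering selection beats 12.

12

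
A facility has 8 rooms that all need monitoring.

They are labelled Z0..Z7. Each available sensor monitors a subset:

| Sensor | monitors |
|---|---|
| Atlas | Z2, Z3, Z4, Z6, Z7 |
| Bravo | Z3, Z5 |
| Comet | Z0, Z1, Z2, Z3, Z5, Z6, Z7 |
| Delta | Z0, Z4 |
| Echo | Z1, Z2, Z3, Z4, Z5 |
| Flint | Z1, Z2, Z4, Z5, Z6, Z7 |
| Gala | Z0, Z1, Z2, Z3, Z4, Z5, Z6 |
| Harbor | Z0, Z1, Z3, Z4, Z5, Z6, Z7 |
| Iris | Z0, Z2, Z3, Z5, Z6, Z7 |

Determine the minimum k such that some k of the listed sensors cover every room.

Atlas and Comet together: Atlas ∪ Comet = {Z0, Z1, Z2, Z3, Z4, Z5, Z6, Z7} — every room is covered.
No single sensor has all 8 rooms (the largest, Comet, has 7), so 2 is optimal.

2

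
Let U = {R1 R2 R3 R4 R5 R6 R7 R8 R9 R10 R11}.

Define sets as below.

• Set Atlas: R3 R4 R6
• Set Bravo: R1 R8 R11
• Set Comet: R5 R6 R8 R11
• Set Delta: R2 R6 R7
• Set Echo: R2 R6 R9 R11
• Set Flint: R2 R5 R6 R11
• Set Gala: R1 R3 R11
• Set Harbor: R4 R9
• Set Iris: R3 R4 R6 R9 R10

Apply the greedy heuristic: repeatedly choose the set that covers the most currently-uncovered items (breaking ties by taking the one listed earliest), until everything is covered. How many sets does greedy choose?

4

Greedy: pick Iris (covers 5 new) → pick Bravo (covers 3 new) → pick Delta (covers 2 new) → pick Comet (covers 1 new). Total picks: 4.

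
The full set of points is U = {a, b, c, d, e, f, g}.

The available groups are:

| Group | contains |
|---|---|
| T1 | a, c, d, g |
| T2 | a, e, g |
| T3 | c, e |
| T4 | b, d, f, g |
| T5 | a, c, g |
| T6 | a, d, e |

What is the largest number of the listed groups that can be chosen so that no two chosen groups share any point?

2

T3, T4 are pairwise disjoint (T3={c,e}; T4={b,d,f,g}).
Every remaining group overlaps one of these, and no 3 of the listed groups are pairwise disjoint, so 2 is the maximum.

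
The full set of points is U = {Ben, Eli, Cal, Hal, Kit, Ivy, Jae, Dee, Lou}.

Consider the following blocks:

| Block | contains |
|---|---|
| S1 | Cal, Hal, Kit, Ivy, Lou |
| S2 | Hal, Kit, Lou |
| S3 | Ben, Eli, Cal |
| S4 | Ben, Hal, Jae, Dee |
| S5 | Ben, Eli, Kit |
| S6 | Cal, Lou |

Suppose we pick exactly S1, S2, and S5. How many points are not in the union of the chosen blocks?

2

Union of S1, S2, S5 = {Ben, Eli, Cal, Hal, Kit, Ivy, Lou}.
Not covered: Jae, Dee — 2 points.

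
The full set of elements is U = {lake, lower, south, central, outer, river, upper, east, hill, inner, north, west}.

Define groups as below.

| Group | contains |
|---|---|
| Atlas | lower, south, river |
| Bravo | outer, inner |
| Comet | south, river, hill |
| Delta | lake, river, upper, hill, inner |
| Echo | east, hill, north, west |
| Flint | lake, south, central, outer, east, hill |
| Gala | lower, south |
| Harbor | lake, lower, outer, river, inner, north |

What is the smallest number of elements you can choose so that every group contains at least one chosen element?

Take H = {south, hill, inner}. Each listed group contains at least one of these, so H is a hitting set of size 3.
The groups Atlas, Bravo, Echo are pairwise disjoint, so any hitting set needs a separate element for each — at least 3. Hence 3 is optimal.

3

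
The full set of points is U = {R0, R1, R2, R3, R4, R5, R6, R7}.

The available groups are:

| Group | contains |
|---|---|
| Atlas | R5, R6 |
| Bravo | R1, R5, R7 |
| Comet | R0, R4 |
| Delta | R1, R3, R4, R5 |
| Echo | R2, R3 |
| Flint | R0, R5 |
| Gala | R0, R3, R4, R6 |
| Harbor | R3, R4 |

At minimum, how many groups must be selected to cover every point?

3

Bravo, Echo, and Gala cover everything between them: the union {R0, R1, R2, R3, R4, R5, R6, R7} is all of U.
Only Echo contains R2, so Echo is forced; the remaining 6 points need at least 2 more groups (each remaining group adds at most 3) — so at least 3 groups are needed, and 3 is optimal.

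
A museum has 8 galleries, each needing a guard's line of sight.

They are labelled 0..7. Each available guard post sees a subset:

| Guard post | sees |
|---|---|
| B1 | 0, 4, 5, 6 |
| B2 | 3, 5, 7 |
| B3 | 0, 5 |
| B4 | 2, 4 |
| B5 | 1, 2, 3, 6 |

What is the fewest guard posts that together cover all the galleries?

3

Take {B1, B2, B5}. Their union is {0, 1, 2, 3, 4, 5, 6, 7}, which is all 8 galleries.
Only B5 contains 1, so B5 is forced; the remaining 4 galleries need at least 2 more guard posts (each remaining guard post adds at most 3) — so at least 3 guard posts are needed, and 3 is optimal.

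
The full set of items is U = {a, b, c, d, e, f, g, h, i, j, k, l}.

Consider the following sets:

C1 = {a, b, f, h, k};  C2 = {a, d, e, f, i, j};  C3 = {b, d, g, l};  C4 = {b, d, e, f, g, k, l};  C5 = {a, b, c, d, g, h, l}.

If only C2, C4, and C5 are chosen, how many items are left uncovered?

0

Union of C2, C4, C5 = {a, b, c, d, e, f, g, h, i, j, k, l} — that's every item, so 0 are uncovered.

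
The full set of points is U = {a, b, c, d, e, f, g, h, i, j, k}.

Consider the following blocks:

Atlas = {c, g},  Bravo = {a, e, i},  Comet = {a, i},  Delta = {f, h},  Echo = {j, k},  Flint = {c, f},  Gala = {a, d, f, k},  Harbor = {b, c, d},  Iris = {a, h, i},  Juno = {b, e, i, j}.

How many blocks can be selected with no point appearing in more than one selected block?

4

Bravo, Delta, Echo, Harbor are pairwise disjoint (Bravo={a,e,i}; Delta={f,h}; Echo={j,k}; Harbor={b,c,d}).
Every remaining block overlaps one of these, and no 5 of the listed blocks are pairwise disjoint, so 4 is the maximum.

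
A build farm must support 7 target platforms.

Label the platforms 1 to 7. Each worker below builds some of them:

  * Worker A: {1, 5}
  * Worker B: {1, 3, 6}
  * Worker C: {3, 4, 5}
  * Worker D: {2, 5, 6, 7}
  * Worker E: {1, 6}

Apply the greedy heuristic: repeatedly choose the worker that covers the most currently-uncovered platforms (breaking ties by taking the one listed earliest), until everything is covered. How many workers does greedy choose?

Greedy: pick D (covers 4 new) → pick B (covers 2 new) → pick C (covers 1 new). Total picks: 3.

3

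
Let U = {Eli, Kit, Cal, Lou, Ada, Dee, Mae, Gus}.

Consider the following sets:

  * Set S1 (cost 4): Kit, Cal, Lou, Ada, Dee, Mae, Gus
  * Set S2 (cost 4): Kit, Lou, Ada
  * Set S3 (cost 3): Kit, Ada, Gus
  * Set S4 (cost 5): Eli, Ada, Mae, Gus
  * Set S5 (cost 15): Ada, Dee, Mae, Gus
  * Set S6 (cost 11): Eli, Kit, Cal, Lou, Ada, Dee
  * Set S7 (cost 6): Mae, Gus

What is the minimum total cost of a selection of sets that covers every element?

9

S1, S4 together cover every element (S1 ∪ S4 = {Eli, Kit, Cal, Lou, Ada, Dee, Mae, Gus}); total cost 4 + 5 = 9.
No covering selection has total cost below 9.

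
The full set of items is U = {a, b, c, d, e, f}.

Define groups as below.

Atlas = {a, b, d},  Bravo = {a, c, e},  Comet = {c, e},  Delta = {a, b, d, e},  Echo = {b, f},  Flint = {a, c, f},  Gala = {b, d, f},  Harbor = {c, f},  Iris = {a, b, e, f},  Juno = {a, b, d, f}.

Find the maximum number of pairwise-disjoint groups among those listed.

2

Bravo, Gala are pairwise disjoint (Bravo={a,c,e}; Gala={b,d,f}).
Every remaining group overlaps one of these, and no 3 of the listed groups are pairwise disjoint, so 2 is the maximum.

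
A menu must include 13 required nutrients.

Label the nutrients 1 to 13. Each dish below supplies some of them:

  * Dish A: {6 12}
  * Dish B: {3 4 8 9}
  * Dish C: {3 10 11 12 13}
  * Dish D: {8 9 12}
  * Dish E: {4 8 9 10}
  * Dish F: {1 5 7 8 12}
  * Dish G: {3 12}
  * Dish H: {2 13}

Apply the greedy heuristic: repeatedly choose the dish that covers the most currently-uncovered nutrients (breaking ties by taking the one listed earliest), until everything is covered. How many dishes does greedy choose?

5

Greedy: pick C (covers 5 new) → pick F (covers 4 new) → pick B (covers 2 new) → pick A (covers 1 new) → pick H (covers 1 new). Total picks: 5.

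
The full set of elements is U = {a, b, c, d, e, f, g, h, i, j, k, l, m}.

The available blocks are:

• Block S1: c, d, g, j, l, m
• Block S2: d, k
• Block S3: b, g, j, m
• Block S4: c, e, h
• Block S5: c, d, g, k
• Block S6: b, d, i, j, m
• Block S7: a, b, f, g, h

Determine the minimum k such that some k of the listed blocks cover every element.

S1 and S2 and S4 and S6 and S7 together: S1 ∪ S2 ∪ S4 ∪ S6 ∪ S7 = {a, b, c, d, e, f, g, h, i, j, k, l, m} — every element is covered.
No 4 of the 7 blocks cover everything (all 35 combinations miss at least one element), so 5 is optimal.

5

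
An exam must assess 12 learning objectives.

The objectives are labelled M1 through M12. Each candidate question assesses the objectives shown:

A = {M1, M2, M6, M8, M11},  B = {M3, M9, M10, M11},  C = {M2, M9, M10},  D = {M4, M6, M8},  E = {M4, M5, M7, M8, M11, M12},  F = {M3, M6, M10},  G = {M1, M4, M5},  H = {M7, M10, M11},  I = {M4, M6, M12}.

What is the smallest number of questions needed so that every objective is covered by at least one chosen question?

Take {A, B, E}. Their union is {M1, M2, M3, M4, M5, M6, M7, M8, M9, M10, M11, M12}, which is all 12 objectives.
No 2 of the 9 questions cover everything (all 36 combinations miss at least one objective), so 3 is optimal.

3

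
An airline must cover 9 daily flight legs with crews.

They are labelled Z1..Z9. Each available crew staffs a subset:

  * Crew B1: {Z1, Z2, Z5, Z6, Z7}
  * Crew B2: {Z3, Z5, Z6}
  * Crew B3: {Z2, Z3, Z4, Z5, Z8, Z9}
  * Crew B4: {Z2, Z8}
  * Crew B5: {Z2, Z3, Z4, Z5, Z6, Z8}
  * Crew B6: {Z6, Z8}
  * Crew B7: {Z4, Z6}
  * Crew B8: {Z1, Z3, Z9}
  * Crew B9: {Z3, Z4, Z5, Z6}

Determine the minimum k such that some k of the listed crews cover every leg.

2

B1 and B3 together: B1 ∪ B3 = {Z1, Z2, Z3, Z4, Z5, Z6, Z7, Z8, Z9} — every leg is covered.
No single crew has all 9 legs (the largest, B3, has 6), so 2 is optimal.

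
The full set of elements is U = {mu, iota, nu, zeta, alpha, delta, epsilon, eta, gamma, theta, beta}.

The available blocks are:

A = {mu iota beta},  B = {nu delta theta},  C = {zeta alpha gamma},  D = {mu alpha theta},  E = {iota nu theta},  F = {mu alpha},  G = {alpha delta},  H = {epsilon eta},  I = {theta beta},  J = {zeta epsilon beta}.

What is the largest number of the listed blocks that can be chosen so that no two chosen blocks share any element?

A, B, C, H are pairwise disjoint (A={mu,iota,beta}; B={nu,delta,theta}; C={zeta,alpha,gamma}; H={epsilon,eta}).
Every remaining block overlaps one of these, and no 5 of the listed blocks are pairwise disjoint, so 4 is the maximum.

4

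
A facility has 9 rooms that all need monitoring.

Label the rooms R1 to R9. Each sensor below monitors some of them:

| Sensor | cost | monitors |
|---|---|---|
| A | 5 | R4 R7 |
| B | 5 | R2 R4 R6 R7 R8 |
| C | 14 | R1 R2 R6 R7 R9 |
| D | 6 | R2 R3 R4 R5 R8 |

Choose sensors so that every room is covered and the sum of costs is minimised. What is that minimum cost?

20

C, D together cover every room (C ∪ D = {R1, R2, R3, R4, R5, R6, R7, R8, R9}); total cost 14 + 6 = 20.
The greedy pick B, D, C costs 25; no covering selection beats 20.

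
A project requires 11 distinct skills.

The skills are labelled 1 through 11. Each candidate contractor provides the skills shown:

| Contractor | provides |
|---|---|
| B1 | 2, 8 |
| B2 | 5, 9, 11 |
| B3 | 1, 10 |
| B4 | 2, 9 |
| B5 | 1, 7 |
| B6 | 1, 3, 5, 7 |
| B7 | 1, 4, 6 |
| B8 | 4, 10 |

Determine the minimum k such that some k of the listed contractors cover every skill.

B1 and B2 and B3 and B6 and B7 together: B1 ∪ B2 ∪ B3 ∪ B6 ∪ B7 = {1, 2, 3, 4, 5, 6, 7, 8, 9, 10, 11} — every skill is covered.
Only B6 contains 3, so B6 is forced; the remaining 7 skills need at least 4 more contractors (each remaining contractor adds at most 2) — so at least 5 contractors are needed, and 5 is optimal.

5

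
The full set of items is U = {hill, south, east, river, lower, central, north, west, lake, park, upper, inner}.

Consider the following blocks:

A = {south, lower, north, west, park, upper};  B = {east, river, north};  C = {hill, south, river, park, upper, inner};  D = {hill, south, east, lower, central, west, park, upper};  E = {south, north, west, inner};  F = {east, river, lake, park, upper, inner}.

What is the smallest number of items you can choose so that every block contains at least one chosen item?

2

The 2 items {south, river} hit every block.
No single item lies in every block, so at least 2 are needed and 2 is optimal.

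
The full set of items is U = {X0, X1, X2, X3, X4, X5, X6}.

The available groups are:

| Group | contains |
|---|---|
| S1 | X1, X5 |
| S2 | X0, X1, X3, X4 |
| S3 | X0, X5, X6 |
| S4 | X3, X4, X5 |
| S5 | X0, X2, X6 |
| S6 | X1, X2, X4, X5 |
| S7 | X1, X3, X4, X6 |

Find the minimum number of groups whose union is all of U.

3

S1 and S2 and S5 together: S1 ∪ S2 ∪ S5 = {X0, X1, X2, X3, X4, X5, X6} — every item is covered.
No 2 of the 7 groups cover everything (all 21 combinations miss at least one item), so 3 is optimal.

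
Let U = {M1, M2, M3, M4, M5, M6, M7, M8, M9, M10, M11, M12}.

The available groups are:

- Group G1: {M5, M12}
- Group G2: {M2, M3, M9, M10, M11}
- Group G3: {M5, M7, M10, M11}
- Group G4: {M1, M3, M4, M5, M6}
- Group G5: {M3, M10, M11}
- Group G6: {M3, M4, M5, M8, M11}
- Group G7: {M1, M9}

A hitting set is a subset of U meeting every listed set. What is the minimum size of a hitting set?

The 3 elements {M1, M5, M11} hit every group.
The groups G1, G5, G7 are pairwise disjoint, so any hitting set needs a separate element for each — at least 3. Hence 3 is optimal.

3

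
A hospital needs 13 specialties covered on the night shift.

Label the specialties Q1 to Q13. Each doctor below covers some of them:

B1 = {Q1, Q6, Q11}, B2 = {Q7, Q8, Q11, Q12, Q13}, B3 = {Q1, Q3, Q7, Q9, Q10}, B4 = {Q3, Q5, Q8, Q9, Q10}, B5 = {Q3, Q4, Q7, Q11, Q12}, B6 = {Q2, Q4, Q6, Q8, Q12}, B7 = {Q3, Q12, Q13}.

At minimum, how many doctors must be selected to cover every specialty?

Take {B2, B3, B4, B6}. Their union is {Q1, Q2, Q3, Q4, Q5, Q6, Q7, Q8, Q9, Q10, Q11, Q12, Q13}, which is all 13 specialties.
No 3 of the 7 doctors cover everything (all 35 combinations miss at least one specialty), so 4 is optimal.

4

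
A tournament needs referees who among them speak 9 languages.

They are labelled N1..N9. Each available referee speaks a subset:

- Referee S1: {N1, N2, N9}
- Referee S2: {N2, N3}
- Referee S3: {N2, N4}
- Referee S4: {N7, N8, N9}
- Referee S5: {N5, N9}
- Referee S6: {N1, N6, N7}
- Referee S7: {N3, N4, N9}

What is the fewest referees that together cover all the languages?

S1 and S4 and S5 and S6 and S7 together: S1 ∪ S4 ∪ S5 ∪ S6 ∪ S7 = {N1, N2, N3, N4, N5, N6, N7, N8, N9} — every language is covered.
No 4 of the 7 referees cover everything (all 35 combinations miss at least one language), so 5 is optimal.

5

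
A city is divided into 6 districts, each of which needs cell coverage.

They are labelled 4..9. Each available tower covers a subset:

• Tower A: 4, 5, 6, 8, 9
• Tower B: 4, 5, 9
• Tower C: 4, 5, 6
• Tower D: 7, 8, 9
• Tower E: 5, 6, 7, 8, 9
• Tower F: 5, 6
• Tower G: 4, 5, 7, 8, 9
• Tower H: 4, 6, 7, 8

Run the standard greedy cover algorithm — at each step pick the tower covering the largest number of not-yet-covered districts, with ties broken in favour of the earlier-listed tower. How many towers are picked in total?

Greedy: pick A (covers 5 new) → pick D (covers 1 new). Total picks: 2.

2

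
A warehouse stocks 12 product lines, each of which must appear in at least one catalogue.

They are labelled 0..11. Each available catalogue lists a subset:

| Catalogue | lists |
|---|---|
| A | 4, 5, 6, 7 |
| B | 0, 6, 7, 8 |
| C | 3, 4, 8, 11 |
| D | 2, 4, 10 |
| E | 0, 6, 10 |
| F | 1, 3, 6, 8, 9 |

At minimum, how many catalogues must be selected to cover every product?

5

A and B and C and D and F together: A ∪ B ∪ C ∪ D ∪ F = {0, 1, 2, 3, 4, 5, 6, 7, 8, 9, 10, 11} — every product is covered.
No 4 of the 6 catalogues cover everything (all 15 combinations miss at least one product), so 5 is optimal.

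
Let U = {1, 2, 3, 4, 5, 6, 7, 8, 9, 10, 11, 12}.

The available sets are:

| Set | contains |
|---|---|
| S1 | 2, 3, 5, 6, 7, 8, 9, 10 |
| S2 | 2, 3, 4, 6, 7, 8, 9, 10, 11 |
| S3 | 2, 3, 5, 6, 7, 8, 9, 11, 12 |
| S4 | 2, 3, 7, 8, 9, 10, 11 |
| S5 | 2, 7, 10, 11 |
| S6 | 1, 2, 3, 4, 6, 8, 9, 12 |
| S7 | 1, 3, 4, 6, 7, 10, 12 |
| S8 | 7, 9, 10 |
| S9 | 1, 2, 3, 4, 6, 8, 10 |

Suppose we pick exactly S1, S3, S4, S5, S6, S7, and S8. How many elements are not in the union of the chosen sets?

0

Union of S1, S3, S4, S5, S6, S7, S8 = {1, 2, 3, 4, 5, 6, 7, 8, 9, 10, 11, 12} — that's every element, so 0 are uncovered.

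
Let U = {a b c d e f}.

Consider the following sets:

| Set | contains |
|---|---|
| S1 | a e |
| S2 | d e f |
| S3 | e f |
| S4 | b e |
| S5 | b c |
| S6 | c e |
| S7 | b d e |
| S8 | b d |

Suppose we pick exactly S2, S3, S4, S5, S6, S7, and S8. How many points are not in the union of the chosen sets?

Union of S2, S3, S4, S5, S6, S7, S8 = {b, c, d, e, f}.
Not covered: a — 1 point.

1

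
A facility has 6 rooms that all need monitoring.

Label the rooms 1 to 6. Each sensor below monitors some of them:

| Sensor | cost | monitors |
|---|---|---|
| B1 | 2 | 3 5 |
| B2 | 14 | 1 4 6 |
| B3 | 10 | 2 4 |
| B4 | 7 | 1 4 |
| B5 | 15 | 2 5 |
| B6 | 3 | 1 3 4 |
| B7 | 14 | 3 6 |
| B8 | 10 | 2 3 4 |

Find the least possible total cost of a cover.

B1, B2, B8 together cover every room (B1 ∪ B2 ∪ B8 = {1, 2, 3, 4, 5, 6}); total cost 2 + 14 + 10 = 26.
The greedy pick B1, B6, B3, B2 costs 29; no covering selection beats 26.

26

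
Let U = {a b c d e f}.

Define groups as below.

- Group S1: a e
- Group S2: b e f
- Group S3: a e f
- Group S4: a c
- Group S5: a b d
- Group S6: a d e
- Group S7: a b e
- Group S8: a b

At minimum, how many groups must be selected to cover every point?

S2, S4, and S6 cover everything between them: the union {a, b, c, d, e, f} is all of U.
Only S4 contains c, so S4 is forced; the remaining 4 points need at least 2 more groups (each remaining group adds at most 3) — so at least 3 groups are needed, and 3 is optimal.

3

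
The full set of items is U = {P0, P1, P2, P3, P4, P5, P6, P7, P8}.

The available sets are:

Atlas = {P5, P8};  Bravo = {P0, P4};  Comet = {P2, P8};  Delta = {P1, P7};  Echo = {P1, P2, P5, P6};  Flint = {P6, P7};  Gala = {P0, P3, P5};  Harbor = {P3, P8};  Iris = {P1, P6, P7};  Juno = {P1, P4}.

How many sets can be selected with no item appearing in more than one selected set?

4

Comet, Flint, Gala, Juno are pairwise disjoint (Comet={P2,P8}; Flint={P6,P7}; Gala={P0,P3,P5}; Juno={P1,P4}).
Every remaining set overlaps one of these, and no 5 of the listed sets are pairwise disjoint, so 4 is the maximum.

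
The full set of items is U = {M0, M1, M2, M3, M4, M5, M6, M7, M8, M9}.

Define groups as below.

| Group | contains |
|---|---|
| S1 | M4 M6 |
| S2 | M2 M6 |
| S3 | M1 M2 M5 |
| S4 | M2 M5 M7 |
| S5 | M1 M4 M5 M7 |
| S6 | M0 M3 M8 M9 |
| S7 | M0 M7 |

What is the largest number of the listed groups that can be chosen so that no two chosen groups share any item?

S1, S3, S7 are pairwise disjoint (S1={M4,M6}; S3={M1,M2,M5}; S7={M0,M7}).
Every remaining group overlaps one of these, and no 4 of the listed groups are pairwise disjoint, so 3 is the maximum.

3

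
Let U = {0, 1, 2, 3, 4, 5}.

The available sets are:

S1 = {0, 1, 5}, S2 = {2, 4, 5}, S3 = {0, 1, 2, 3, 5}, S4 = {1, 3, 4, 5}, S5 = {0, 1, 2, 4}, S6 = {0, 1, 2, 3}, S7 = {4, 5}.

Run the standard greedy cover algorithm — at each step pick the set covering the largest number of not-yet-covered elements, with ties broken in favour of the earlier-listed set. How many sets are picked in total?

Greedy: pick S3 (covers 5 new) → pick S2 (covers 1 new). Total picks: 2.

2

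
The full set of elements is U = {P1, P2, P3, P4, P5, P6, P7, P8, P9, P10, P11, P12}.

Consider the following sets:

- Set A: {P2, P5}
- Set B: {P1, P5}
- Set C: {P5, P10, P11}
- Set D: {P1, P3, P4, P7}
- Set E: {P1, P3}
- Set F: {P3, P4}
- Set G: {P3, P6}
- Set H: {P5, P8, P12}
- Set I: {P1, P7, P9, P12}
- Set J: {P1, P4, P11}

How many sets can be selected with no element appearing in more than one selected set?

3

G, H, J are pairwise disjoint (G={P3,P6}; H={P5,P8,P12}; J={P1,P4,P11}).
Every remaining set overlaps one of these, and no 4 of the listed sets are pairwise disjoint, so 3 is the maximum.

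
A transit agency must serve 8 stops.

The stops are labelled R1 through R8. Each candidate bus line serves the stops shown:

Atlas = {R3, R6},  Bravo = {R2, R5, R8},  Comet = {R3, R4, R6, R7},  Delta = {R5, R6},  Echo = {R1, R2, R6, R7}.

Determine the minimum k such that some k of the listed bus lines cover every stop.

Bravo and Comet and Echo together: Bravo ∪ Comet ∪ Echo = {R1, R2, R3, R4, R5, R6, R7, R8} — every stop is covered.
Only Echo contains R1, so Echo is forced; the remaining 4 stops need at least 2 more bus lines (each remaining bus line adds at most 2) — so at least 3 bus lines are needed, and 3 is optimal.

3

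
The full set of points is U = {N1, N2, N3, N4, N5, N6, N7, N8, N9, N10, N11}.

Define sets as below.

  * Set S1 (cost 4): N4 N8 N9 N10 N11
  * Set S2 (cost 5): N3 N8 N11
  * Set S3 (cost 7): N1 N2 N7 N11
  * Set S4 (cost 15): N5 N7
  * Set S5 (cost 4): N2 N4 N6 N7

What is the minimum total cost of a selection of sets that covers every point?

35

S1, S2, S3, S4, S5 together cover every point (S1 ∪ S2 ∪ S3 ∪ S4 ∪ S5 = {N1, N2, N3, N4, N5, N6, N7, N8, N9, N10, N11}); total cost 4 + 5 + 7 + 15 + 4 = 35.
No covering selection has total cost below 35.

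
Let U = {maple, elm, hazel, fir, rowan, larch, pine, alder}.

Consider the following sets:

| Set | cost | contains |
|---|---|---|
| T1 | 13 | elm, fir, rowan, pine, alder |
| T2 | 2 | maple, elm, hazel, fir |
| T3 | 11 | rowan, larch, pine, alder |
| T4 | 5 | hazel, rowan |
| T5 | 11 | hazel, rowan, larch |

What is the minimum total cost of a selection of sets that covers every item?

13

T2, T3 together cover every item (T2 ∪ T3 = {maple, elm, hazel, fir, rowan, larch, pine, alder}); total cost 2 + 11 = 13.
No covering selection has total cost below 13.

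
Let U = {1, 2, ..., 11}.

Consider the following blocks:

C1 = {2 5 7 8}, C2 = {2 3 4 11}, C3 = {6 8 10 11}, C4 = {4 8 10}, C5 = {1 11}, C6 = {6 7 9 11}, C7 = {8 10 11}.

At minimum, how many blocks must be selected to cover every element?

C1 and C2 and C4 and C5 and C6 together: C1 ∪ C2 ∪ C4 ∪ C5 ∪ C6 = {1, 2, 3, 4, 5, 6, 7, 8, 9, 10, 11} — every element is covered.
No 4 of the 7 blocks cover everything (all 35 combinations miss at least one element), so 5 is optimal.

5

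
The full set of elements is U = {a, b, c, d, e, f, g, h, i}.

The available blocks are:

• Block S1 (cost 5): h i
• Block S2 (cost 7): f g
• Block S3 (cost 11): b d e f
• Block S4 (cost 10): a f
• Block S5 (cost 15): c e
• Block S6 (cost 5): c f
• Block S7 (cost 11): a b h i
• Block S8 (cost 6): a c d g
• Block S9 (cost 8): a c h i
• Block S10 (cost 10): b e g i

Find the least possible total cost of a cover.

22

S1, S3, S8 together cover every element (S1 ∪ S3 ∪ S8 = {a, b, c, d, e, f, g, h, i}); total cost 5 + 11 + 6 = 22.
No covering selection has total cost below 22.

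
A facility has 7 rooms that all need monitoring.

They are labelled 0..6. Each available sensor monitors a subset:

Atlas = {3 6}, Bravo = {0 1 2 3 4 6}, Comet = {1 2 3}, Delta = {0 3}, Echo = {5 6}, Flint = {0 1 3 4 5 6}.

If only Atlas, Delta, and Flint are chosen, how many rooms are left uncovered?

1

Union of Atlas, Delta, Flint = {0, 1, 3, 4, 5, 6}.
Not covered: 2 — 1 room.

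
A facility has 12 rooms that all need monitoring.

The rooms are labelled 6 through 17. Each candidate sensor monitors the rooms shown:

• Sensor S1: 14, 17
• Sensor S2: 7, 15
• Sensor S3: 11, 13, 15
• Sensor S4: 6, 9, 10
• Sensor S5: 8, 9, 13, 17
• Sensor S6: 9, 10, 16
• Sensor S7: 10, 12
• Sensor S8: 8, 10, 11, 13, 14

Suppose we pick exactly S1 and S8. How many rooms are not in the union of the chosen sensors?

6

Union of S1, S8 = {8, 10, 11, 13, 14, 17}.
Not covered: 6, 7, 9, 12, 15, 16 — 6 rooms.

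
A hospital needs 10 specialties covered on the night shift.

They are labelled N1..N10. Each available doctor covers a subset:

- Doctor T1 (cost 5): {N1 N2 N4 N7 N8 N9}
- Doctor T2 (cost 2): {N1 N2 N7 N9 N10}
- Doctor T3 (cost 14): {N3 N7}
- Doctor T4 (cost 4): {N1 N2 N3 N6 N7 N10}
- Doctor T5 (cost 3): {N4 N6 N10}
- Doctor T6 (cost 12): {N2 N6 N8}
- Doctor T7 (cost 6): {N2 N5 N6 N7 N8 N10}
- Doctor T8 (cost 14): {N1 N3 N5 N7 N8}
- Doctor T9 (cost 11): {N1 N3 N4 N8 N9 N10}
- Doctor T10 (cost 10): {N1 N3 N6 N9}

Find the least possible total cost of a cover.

T2, T4, T5, T7 together cover every specialty (T2 ∪ T4 ∪ T5 ∪ T7 = {N1, N2, N3, N4, N5, N6, N7, N8, N9, N10}); total cost 2 + 4 + 3 + 6 = 15.
No covering selection has total cost below 15.

15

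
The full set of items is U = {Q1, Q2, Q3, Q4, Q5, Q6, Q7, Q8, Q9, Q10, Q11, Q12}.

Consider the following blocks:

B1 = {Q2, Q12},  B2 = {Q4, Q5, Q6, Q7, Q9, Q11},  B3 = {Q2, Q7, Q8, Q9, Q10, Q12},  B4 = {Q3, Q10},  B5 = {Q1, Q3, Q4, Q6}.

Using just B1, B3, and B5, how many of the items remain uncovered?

2

Union of B1, B3, B5 = {Q1, Q2, Q3, Q4, Q6, Q7, Q8, Q9, Q10, Q12}.
Not covered: Q5, Q11 — 2 items.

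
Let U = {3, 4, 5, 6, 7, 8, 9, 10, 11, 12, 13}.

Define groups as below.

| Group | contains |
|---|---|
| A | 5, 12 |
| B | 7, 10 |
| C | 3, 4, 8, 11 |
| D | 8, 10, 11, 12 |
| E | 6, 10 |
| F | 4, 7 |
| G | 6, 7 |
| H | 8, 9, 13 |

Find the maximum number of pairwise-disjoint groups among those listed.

A, E, F, H are pairwise disjoint (A={5,12}; E={6,10}; F={4,7}; H={8,9,13}).
Every remaining group overlaps one of these, and no 5 of the listed groups are pairwise disjoint, so 4 is the maximum.

4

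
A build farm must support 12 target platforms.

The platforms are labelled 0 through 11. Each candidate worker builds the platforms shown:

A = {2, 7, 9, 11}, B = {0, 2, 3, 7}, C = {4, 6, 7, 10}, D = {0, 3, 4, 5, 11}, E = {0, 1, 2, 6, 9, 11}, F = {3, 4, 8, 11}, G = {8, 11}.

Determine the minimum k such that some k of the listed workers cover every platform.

Take {C, D, E, G}. Their union is {0, 1, 2, 3, 4, 5, 6, 7, 8, 9, 10, 11}, which is all 12 platforms.
No 3 of the 7 workers cover everything (all 35 combinations miss at least one platform), so 4 is optimal.

4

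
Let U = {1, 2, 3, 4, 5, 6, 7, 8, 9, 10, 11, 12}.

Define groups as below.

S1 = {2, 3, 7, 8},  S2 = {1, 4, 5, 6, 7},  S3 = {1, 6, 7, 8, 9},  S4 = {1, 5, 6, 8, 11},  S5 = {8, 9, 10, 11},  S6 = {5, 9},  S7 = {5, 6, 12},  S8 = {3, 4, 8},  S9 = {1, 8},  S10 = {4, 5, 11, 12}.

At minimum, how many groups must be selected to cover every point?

4

S1 and S4 and S5 and S10 together: S1 ∪ S4 ∪ S5 ∪ S10 = {1, 2, 3, 4, 5, 6, 7, 8, 9, 10, 11, 12} — every point is covered.
No 3 of the 10 groups cover everything (all 120 combinations miss at least one point), so 4 is optimal.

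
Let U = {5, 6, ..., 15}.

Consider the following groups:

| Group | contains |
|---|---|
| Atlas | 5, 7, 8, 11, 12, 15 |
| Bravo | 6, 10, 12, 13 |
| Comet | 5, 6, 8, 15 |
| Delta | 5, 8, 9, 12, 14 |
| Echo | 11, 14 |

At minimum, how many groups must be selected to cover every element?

Take {Atlas, Bravo, Delta}. Their union is {5, 6, 7, 8, 9, 10, 11, 12, 13, 14, 15}, which is all 11 elements.
Only Atlas contains 7, so Atlas is forced; the remaining 5 elements need at least 2 more groups (each remaining group adds at most 3) — so at least 3 groups are needed, and 3 is optimal.

3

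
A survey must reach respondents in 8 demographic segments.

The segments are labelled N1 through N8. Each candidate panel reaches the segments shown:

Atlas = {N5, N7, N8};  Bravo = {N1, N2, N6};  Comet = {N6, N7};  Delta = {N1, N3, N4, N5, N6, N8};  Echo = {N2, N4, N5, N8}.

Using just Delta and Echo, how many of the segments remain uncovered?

1

Union of Delta, Echo = {N1, N2, N3, N4, N5, N6, N8}.
Not covered: N7 — 1 segment.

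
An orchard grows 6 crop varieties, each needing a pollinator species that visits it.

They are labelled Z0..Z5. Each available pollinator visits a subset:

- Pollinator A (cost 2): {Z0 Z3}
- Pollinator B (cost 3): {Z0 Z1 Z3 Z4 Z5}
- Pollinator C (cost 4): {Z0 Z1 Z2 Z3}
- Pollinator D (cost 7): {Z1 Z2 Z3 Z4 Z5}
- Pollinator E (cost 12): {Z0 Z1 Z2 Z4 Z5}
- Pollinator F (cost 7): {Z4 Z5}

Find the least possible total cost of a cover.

7

B, C together cover every variety (B ∪ C = {Z0, Z1, Z2, Z3, Z4, Z5}); total cost 3 + 4 = 7.
No covering selection has total cost below 7.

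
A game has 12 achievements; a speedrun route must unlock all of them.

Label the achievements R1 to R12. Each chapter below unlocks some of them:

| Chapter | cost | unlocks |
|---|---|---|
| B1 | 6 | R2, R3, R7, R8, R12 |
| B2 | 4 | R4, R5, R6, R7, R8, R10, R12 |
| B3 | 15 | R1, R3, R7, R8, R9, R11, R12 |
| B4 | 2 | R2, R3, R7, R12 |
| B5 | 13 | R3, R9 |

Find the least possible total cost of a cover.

B2, B3, B4 together cover every achievement (B2 ∪ B3 ∪ B4 = {R1, R2, R3, R4, R5, R6, R7, R8, R9, R10, R11, R12}); total cost 4 + 15 + 2 = 21.
No covering selection has total cost below 21.

21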